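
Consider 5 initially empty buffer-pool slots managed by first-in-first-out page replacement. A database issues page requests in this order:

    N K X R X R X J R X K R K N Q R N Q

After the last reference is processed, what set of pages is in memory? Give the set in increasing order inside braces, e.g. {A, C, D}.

{J, N, Q, R, X}

N -> fault, frames [N]
K -> fault, frames [N, K]
X -> fault, frames [N, K, X]
R -> fault, frames [N, K, X, R]
X -> hit
R -> hit
X -> hit
J -> fault, frames [N, K, X, R, J]
R -> hit
X -> hit
K -> hit
R -> hit
K -> hit
N -> hit
Q -> fault, evict N, frames [K, X, R, J, Q]
R -> hit
N -> fault, evict K, frames [X, R, J, Q, N]
Q -> hit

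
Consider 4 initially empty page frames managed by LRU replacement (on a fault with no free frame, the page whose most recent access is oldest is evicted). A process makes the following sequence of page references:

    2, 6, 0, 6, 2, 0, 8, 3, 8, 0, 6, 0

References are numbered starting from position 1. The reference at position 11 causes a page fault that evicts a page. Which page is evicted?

2

pos 1: 2 → miss, frames (2)
pos 2: 6 → miss, frames (2 6)
pos 3: 0 → miss, frames (2 6 0)
pos 4: 6 → hit
pos 5: 2 → hit
pos 6: 0 → hit
pos 7: 8 → miss, frames (6 2 0 8)
pos 8: 3 → miss, evict 6, frames (2 0 8 3)
pos 9: 8 → hit
pos 10: 0 → hit
pos 11: 6 → miss, evict 2, frames (3 8 0 6)
At position 11, page 2 is evicted.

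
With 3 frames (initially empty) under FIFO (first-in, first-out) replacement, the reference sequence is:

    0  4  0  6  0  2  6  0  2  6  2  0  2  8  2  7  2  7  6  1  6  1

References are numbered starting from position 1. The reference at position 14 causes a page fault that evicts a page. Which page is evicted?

pos 1: 0 -> miss, frames [0]
pos 2: 4 -> miss, frames [0, 4]
pos 3: 0 -> hit
pos 4: 6 -> miss, frames [0, 4, 6]
pos 5: 0 -> hit
pos 6: 2 -> miss, evict 0, frames [4, 6, 2]
pos 7: 6 -> hit
pos 8: 0 -> miss, evict 4, frames [6, 2, 0]
pos 9: 2 -> hit
pos 10: 6 -> hit
pos 11: 2 -> hit
pos 12: 0 -> hit
pos 13: 2 -> hit
pos 14: 8 -> miss, evict 6, frames [2, 0, 8]
At position 14, page 6 is evicted.

6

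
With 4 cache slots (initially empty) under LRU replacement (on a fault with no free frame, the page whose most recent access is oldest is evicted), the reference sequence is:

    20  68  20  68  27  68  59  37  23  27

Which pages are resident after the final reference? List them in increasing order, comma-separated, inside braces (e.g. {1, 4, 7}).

{23, 27, 37, 59}

20 -> fault, frames (20)
68 -> fault, frames (20 68)
20 -> hit
68 -> hit
27 -> fault, frames (20 68 27)
68 -> hit
59 -> fault, frames (20 27 68 59)
37 -> fault, evict 20, frames (27 68 59 37)
23 -> fault, evict 27, frames (68 59 37 23)
27 -> fault, evict 68, frames (59 37 23 27)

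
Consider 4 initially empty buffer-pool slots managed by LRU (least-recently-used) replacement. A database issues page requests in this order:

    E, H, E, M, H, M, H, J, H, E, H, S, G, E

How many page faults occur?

E: miss, frames {E}
H: miss, frames {E,H}
E: hit
M: miss, frames {H,E,M}
H: hit
M: hit
H: hit
J: miss, frames {E,M,H,J}
H: hit
E: hit
H: hit
S: miss, evict M, frames {J,E,H,S}
G: miss, evict J, frames {E,H,S,G}
E: hit
Page faults: 6.

6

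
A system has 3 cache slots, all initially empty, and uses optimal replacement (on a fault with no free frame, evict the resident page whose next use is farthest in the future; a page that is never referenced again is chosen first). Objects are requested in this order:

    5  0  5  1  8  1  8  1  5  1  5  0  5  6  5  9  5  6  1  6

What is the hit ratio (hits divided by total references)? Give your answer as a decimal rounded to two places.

0.60

5 -> fault, frames {5}
0 -> fault, frames {5,0}
5 -> hit
1 -> fault, frames {5,0,1}
8 -> fault, evict 0, frames {5,1,8}
1 -> hit
8 -> hit
1 -> hit
5 -> hit
1 -> hit
5 -> hit
0 -> fault, evict 8, frames {5,1,0}
5 -> hit
6 -> fault, evict 0, frames {5,1,6}
5 -> hit
9 -> fault, evict 1, frames {5,6,9}
5 -> hit
6 -> hit
1 -> fault, evict 9, frames {5,6,1}
6 -> hit
Hits: 12 of 20 references → 12/20 = 0.6000.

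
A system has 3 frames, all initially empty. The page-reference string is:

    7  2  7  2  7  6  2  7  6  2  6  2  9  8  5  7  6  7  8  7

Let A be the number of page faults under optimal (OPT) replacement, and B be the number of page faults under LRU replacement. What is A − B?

-2

Under OPT: F F . . . F . . . . . . F F F . . . F . → 7 faults.
Under LRU: F F . . . F . . . . . . F F F F F . F . → 9 faults.
A − B = 7 − 9 = -2.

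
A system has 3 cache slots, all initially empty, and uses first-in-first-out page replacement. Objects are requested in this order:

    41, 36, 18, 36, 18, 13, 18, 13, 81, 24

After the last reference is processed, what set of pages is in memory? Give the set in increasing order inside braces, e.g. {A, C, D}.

41 -> fault, frames {41}
36 -> fault, frames {41,36}
18 -> fault, frames {41,36,18}
36 -> hit
18 -> hit
13 -> fault, evict 41, frames {36,18,13}
18 -> hit
13 -> hit
81 -> fault, evict 36, frames {18,13,81}
24 -> fault, evict 18, frames {13,81,24}

{13, 24, 81}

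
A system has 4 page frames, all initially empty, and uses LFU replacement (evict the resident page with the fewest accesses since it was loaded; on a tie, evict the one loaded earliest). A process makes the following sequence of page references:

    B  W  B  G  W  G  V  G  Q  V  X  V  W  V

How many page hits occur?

6

B -> miss, frames {B}
W -> miss, frames {B,W}
B -> hit
G -> miss, frames {B,W,G}
W -> hit
G -> hit
V -> miss, frames {B,W,G,V}
G -> hit
Q -> miss, evict V, frames {B,W,G,Q}
V -> miss, evict Q, frames {B,W,G,V}
X -> miss, evict V, frames {B,W,G,X}
V -> miss, evict X, frames {B,W,G,V}
W -> hit
V -> hit
Hits: 6.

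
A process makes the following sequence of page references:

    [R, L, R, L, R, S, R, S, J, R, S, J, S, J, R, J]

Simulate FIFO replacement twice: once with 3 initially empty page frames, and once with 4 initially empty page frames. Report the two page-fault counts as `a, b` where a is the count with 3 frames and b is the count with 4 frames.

3 frames: F F . . . F . . F F . . . . . . → 5 faults.
4 frames: F F . . . F . . F . . . . . . . → 4 faults.
4 < 5: adding a frame reduced faults, as is typical.

5, 4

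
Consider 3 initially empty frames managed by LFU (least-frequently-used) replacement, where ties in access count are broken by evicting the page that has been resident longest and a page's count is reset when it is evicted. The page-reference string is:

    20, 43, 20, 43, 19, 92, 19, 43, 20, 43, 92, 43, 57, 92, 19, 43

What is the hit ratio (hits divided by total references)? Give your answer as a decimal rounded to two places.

0.44

20 → fault, frames (20)
43 → fault, frames (20 43)
20 → hit
43 → hit
19 → fault, frames (20 43 19)
92 → fault, evict 19, frames (20 43 92)
19 → fault, evict 92, frames (20 43 19)
43 → hit
20 → hit
43 → hit
92 → fault, evict 19, frames (20 43 92)
43 → hit
57 → fault, evict 92, frames (20 43 57)
92 → fault, evict 57, frames (20 43 92)
19 → fault, evict 92, frames (20 43 19)
43 → hit
Hits: 7 of 16 references → 7/16 = 0.4375.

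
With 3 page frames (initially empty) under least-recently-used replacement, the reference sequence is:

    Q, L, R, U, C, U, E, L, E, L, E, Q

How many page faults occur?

8

Q: fault, frames [Q]
L: fault, frames [Q, L]
R: fault, frames [Q, L, R]
U: fault, evict Q, frames [L, R, U]
C: fault, evict L, frames [R, U, C]
U: hit
E: fault, evict R, frames [C, U, E]
L: fault, evict C, frames [U, E, L]
E: hit
L: hit
E: hit
Q: fault, evict U, frames [L, E, Q]
Page faults: 8.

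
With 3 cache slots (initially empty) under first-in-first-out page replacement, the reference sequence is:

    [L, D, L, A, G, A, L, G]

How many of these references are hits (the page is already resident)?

L -> fault, frames {L}
D -> fault, frames {L,D}
L -> hit
A -> fault, frames {L,D,A}
G -> fault, evict L, frames {D,A,G}
A -> hit
L -> fault, evict D, frames {A,G,L}
G -> hit
Hits: 3.

3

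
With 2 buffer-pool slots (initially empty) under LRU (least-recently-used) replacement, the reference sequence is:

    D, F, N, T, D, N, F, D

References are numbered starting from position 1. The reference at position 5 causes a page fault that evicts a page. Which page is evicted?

pos 1: D: fault, frames [D]
pos 2: F: fault, frames [D, F]
pos 3: N: fault, evict D, frames [F, N]
pos 4: T: fault, evict F, frames [N, T]
pos 5: D: fault, evict N, frames [T, D]
At position 5, page N is evicted.

N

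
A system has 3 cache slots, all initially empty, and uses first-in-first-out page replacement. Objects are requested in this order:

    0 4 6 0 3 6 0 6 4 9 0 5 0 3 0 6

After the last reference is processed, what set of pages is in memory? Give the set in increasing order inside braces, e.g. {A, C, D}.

0 → miss, frames (0)
4 → miss, frames (0 4)
6 → miss, frames (0 4 6)
0 → hit
3 → miss, evict 0, frames (4 6 3)
6 → hit
0 → miss, evict 4, frames (6 3 0)
6 → hit
4 → miss, evict 6, frames (3 0 4)
9 → miss, evict 3, frames (0 4 9)
0 → hit
5 → miss, evict 0, frames (4 9 5)
0 → miss, evict 4, frames (9 5 0)
3 → miss, evict 9, frames (5 0 3)
0 → hit
6 → miss, evict 5, frames (0 3 6)

{0, 3, 6}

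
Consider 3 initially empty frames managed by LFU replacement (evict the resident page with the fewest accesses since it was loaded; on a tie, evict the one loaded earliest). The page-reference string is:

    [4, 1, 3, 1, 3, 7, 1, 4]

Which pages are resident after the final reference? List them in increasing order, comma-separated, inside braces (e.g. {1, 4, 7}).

4 -> fault, frames [4]
1 -> fault, frames [4, 1]
3 -> fault, frames [4, 1, 3]
1 -> hit
3 -> hit
7 -> fault, evict 4, frames [1, 3, 7]
1 -> hit
4 -> fault, evict 7, frames [1, 3, 4]

{1, 3, 4}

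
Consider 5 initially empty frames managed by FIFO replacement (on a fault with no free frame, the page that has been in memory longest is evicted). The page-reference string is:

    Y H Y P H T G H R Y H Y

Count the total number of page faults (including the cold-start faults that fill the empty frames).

8

Y -> miss, frames [Y]
H -> miss, frames [Y, H]
Y -> hit
P -> miss, frames [Y, H, P]
H -> hit
T -> miss, frames [Y, H, P, T]
G -> miss, frames [Y, H, P, T, G]
H -> hit
R -> miss, evict Y, frames [H, P, T, G, R]
Y -> miss, evict H, frames [P, T, G, R, Y]
H -> miss, evict P, frames [T, G, R, Y, H]
Y -> hit
Page faults: 8.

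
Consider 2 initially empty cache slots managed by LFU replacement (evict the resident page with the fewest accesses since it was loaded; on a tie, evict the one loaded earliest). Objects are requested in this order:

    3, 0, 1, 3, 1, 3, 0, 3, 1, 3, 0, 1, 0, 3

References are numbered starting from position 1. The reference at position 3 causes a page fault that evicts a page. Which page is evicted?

pos 1: 3 -> fault, frames (3)
pos 2: 0 -> fault, frames (3 0)
pos 3: 1 -> fault, evict 3, frames (0 1)
At position 3, page 3 is evicted.

3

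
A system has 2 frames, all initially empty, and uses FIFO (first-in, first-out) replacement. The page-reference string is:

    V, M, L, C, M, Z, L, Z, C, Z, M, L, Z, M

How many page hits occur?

1

V: fault, frames [V]
M: fault, frames [V, M]
L: fault, evict V, frames [M, L]
C: fault, evict M, frames [L, C]
M: fault, evict L, frames [C, M]
Z: fault, evict C, frames [M, Z]
L: fault, evict M, frames [Z, L]
Z: hit
C: fault, evict Z, frames [L, C]
Z: fault, evict L, frames [C, Z]
M: fault, evict C, frames [Z, M]
L: fault, evict Z, frames [M, L]
Z: fault, evict M, frames [L, Z]
M: fault, evict L, frames [Z, M]
Hits: 1.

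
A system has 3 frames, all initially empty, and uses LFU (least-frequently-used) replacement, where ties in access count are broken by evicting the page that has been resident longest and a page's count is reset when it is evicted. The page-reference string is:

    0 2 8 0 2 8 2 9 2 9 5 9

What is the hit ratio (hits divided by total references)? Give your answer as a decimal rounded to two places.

0.58

0 -> fault, frames [0]
2 -> fault, frames [0, 2]
8 -> fault, frames [0, 2, 8]
0 -> hit
2 -> hit
8 -> hit
2 -> hit
9 -> fault, evict 0, frames [2, 8, 9]
2 -> hit
9 -> hit
5 -> fault, evict 8, frames [2, 9, 5]
9 -> hit
Hits: 7 of 12 references → 7/12 = 0.5833.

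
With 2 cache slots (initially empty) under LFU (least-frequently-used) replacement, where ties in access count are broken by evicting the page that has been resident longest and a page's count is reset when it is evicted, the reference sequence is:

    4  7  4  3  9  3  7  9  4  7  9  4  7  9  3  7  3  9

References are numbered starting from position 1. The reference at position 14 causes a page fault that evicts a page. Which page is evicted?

7

pos 1: 4 -> miss, frames (4)
pos 2: 7 -> miss, frames (4 7)
pos 3: 4 -> hit
pos 4: 3 -> miss, evict 7, frames (4 3)
pos 5: 9 -> miss, evict 3, frames (4 9)
pos 6: 3 -> miss, evict 9, frames (4 3)
pos 7: 7 -> miss, evict 3, frames (4 7)
pos 8: 9 -> miss, evict 7, frames (4 9)
pos 9: 4 -> hit
pos 10: 7 -> miss, evict 9, frames (4 7)
pos 11: 9 -> miss, evict 7, frames (4 9)
pos 12: 4 -> hit
pos 13: 7 -> miss, evict 9, frames (4 7)
pos 14: 9 -> miss, evict 7, frames (4 9)
At position 14, page 7 is evicted.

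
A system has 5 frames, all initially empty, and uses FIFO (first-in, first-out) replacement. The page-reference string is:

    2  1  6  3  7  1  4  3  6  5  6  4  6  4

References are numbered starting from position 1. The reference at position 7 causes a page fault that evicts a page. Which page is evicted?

2

pos 1: 2 → fault, frames (2)
pos 2: 1 → fault, frames (2 1)
pos 3: 6 → fault, frames (2 1 6)
pos 4: 3 → fault, frames (2 1 6 3)
pos 5: 7 → fault, frames (2 1 6 3 7)
pos 6: 1 → hit
pos 7: 4 → fault, evict 2, frames (1 6 3 7 4)
At position 7, page 2 is evicted.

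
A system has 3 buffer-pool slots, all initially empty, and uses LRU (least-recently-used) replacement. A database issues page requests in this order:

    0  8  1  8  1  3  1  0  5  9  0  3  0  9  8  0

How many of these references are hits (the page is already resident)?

0 -> miss, frames {0}
8 -> miss, frames {0,8}
1 -> miss, frames {0,8,1}
8 -> hit
1 -> hit
3 -> miss, evict 0, frames {8,1,3}
1 -> hit
0 -> miss, evict 8, frames {3,1,0}
5 -> miss, evict 3, frames {1,0,5}
9 -> miss, evict 1, frames {0,5,9}
0 -> hit
3 -> miss, evict 5, frames {9,0,3}
0 -> hit
9 -> hit
8 -> miss, evict 3, frames {0,9,8}
0 -> hit
Hits: 7.

7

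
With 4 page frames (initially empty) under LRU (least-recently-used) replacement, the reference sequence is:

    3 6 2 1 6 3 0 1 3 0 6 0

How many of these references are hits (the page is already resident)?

7

3 -> fault, frames {3}
6 -> fault, frames {3,6}
2 -> fault, frames {3,6,2}
1 -> fault, frames {3,6,2,1}
6 -> hit
3 -> hit
0 -> fault, evict 2, frames {1,6,3,0}
1 -> hit
3 -> hit
0 -> hit
6 -> hit
0 -> hit
Hits: 7.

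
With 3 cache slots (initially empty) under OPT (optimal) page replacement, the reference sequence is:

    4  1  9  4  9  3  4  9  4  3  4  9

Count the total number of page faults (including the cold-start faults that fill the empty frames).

4

4 → fault, frames [4]
1 → fault, frames [4, 1]
9 → fault, frames [4, 1, 9]
4 → hit
9 → hit
3 → fault, evict 1, frames [4, 9, 3]
4 → hit
9 → hit
4 → hit
3 → hit
4 → hit
9 → hit
Page faults: 4.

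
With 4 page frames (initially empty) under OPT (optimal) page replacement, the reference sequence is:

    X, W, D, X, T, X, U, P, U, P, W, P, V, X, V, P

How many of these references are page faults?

7

X: fault, frames {X}
W: fault, frames {X,W}
D: fault, frames {X,W,D}
X: hit
T: fault, frames {X,W,D,T}
X: hit
U: fault, evict T, frames {X,W,D,U}
P: fault, evict D, frames {X,W,U,P}
U: hit
P: hit
W: hit
P: hit
V: fault, evict U, frames {X,W,P,V}
X: hit
V: hit
P: hit
Page faults: 7.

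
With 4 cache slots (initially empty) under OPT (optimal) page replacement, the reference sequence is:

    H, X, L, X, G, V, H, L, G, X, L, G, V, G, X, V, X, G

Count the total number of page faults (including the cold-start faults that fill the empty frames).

H -> miss, frames (H)
X -> miss, frames (H X)
L -> miss, frames (H X L)
X -> hit
G -> miss, frames (H X L G)
V -> miss, evict X, frames (H L G V)
H -> hit
L -> hit
G -> hit
X -> miss, evict H, frames (L G V X)
L -> hit
G -> hit
V -> hit
G -> hit
X -> hit
V -> hit
X -> hit
G -> hit
Page faults: 6.

6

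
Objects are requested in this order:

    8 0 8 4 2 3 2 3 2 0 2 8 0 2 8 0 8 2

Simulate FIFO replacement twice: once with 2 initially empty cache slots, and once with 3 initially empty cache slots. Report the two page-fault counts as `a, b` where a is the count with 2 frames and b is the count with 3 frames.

2 frames: F F . F F F . . . F F F F F F F . F → 13 faults.
3 frames: F F . F F F . . . F . F . F . . . . → 8 faults.
8 < 13: adding a frame reduced faults, as is typical.

13, 8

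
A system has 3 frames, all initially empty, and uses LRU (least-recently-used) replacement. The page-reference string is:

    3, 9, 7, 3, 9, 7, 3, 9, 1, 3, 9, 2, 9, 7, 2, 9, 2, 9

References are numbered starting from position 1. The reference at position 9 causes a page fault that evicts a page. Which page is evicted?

pos 1: 3: fault, frames {3}
pos 2: 9: fault, frames {3,9}
pos 3: 7: fault, frames {3,9,7}
pos 4: 3: hit
pos 5: 9: hit
pos 6: 7: hit
pos 7: 3: hit
pos 8: 9: hit
pos 9: 1: fault, evict 7, frames {3,9,1}
At position 9, page 7 is evicted.

7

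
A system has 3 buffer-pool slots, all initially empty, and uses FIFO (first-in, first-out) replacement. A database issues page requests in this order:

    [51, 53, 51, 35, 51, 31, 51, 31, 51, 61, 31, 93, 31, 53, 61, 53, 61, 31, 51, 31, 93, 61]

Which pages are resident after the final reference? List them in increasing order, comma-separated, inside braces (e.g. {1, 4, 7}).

{31, 61, 93}

51: fault, frames [51]
53: fault, frames [51, 53]
51: hit
35: fault, frames [51, 53, 35]
51: hit
31: fault, evict 51, frames [53, 35, 31]
51: fault, evict 53, frames [35, 31, 51]
31: hit
51: hit
61: fault, evict 35, frames [31, 51, 61]
31: hit
93: fault, evict 31, frames [51, 61, 93]
31: fault, evict 51, frames [61, 93, 31]
53: fault, evict 61, frames [93, 31, 53]
61: fault, evict 93, frames [31, 53, 61]
53: hit
61: hit
31: hit
51: fault, evict 31, frames [53, 61, 51]
31: fault, evict 53, frames [61, 51, 31]
93: fault, evict 61, frames [51, 31, 93]
61: fault, evict 51, frames [31, 93, 61]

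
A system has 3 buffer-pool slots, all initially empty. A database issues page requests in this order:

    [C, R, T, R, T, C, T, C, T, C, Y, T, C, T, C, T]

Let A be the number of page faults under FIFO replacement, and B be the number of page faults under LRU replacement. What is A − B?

Under FIFO: F F F . . . . . . . F . F . . . → 5 faults.
Under LRU: F F F . . . . . . . F . . . . . → 4 faults.
A − B = 5 − 4 = 1.

1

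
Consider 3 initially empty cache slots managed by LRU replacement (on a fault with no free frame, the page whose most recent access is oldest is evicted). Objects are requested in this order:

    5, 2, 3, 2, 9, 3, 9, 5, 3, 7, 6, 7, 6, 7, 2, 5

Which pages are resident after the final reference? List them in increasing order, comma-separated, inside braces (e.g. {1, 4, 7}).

5 -> fault, frames (5)
2 -> fault, frames (5 2)
3 -> fault, frames (5 2 3)
2 -> hit
9 -> fault, evict 5, frames (3 2 9)
3 -> hit
9 -> hit
5 -> fault, evict 2, frames (3 9 5)
3 -> hit
7 -> fault, evict 9, frames (5 3 7)
6 -> fault, evict 5, frames (3 7 6)
7 -> hit
6 -> hit
7 -> hit
2 -> fault, evict 3, frames (6 7 2)
5 -> fault, evict 6, frames (7 2 5)

{2, 5, 7}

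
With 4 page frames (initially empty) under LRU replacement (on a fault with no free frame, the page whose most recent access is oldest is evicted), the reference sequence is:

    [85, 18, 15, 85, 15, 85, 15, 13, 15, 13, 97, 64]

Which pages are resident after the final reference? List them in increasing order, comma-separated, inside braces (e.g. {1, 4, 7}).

{13, 15, 64, 97}

85 -> fault, frames {85}
18 -> fault, frames {85,18}
15 -> fault, frames {85,18,15}
85 -> hit
15 -> hit
85 -> hit
15 -> hit
13 -> fault, frames {18,85,15,13}
15 -> hit
13 -> hit
97 -> fault, evict 18, frames {85,15,13,97}
64 -> fault, evict 85, frames {15,13,97,64}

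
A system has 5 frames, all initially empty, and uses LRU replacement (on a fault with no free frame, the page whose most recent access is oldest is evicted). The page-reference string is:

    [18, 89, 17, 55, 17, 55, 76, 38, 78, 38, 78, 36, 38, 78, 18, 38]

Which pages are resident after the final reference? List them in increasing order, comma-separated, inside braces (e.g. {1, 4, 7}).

{18, 36, 38, 76, 78}

18 -> fault, frames [18]
89 -> fault, frames [18, 89]
17 -> fault, frames [18, 89, 17]
55 -> fault, frames [18, 89, 17, 55]
17 -> hit
55 -> hit
76 -> fault, frames [18, 89, 17, 55, 76]
38 -> fault, evict 18, frames [89, 17, 55, 76, 38]
78 -> fault, evict 89, frames [17, 55, 76, 38, 78]
38 -> hit
78 -> hit
36 -> fault, evict 17, frames [55, 76, 38, 78, 36]
38 -> hit
78 -> hit
18 -> fault, evict 55, frames [76, 36, 38, 78, 18]
38 -> hit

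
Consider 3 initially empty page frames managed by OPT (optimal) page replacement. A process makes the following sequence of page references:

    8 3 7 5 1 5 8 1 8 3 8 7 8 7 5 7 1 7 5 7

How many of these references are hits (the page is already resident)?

8 → miss, frames {8}
3 → miss, frames {8,3}
7 → miss, frames {8,3,7}
5 → miss, evict 7, frames {8,3,5}
1 → miss, evict 3, frames {8,5,1}
5 → hit
8 → hit
1 → hit
8 → hit
3 → miss, evict 1, frames {8,5,3}
8 → hit
7 → miss, evict 3, frames {8,5,7}
8 → hit
7 → hit
5 → hit
7 → hit
1 → miss, evict 8, frames {5,7,1}
7 → hit
5 → hit
7 → hit
Hits: 12.

12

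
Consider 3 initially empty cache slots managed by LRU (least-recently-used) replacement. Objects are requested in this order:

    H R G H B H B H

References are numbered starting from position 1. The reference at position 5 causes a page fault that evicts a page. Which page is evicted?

R

pos 1: H → miss, frames (H)
pos 2: R → miss, frames (H R)
pos 3: G → miss, frames (H R G)
pos 4: H → hit
pos 5: B → miss, evict R, frames (G H B)
At position 5, page R is evicted.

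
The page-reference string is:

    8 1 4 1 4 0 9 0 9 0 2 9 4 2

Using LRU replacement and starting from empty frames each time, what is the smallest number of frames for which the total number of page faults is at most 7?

3

f=1: 14 faults
f=2: 9 faults
f=3: 7 faults
f=4: 6 faults
f=5: 6 faults
f=6: 6 faults
Smallest f with faults ≤ 7 is 3.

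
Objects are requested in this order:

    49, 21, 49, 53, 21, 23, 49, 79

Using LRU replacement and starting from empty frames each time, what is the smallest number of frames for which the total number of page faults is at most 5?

f=1: 8 faults
f=2: 7 faults
f=3: 6 faults
f=4: 5 faults
f=5: 5 faults
Smallest f with faults ≤ 5 is 4.

4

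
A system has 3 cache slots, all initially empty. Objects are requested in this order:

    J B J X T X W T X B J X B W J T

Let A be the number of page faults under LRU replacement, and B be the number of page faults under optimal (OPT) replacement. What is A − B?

1

Under LRU: F F . F F . F . . F F . . F F F → 10 faults.
Under OPT: F F . F F . F . . F F . . F . F → 9 faults.
A − B = 10 − 9 = 1.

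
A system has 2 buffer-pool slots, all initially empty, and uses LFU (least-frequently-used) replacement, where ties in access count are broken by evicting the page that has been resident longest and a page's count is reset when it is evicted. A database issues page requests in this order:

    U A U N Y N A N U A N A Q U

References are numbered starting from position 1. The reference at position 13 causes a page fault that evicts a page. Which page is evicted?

A

pos 1: U: miss, frames (U)
pos 2: A: miss, frames (U A)
pos 3: U: hit
pos 4: N: miss, evict A, frames (U N)
pos 5: Y: miss, evict N, frames (U Y)
pos 6: N: miss, evict Y, frames (U N)
pos 7: A: miss, evict N, frames (U A)
pos 8: N: miss, evict A, frames (U N)
pos 9: U: hit
pos 10: A: miss, evict N, frames (U A)
pos 11: N: miss, evict A, frames (U N)
pos 12: A: miss, evict N, frames (U A)
pos 13: Q: miss, evict A, frames (U Q)
At position 13, page A is evicted.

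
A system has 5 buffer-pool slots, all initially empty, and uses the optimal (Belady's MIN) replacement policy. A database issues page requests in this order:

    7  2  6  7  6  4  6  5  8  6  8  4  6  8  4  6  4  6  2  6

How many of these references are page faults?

7 → miss, frames (7)
2 → miss, frames (7 2)
6 → miss, frames (7 2 6)
7 → hit
6 → hit
4 → miss, frames (7 2 6 4)
6 → hit
5 → miss, frames (7 2 6 4 5)
8 → miss, evict 5, frames (7 2 6 4 8)
6 → hit
8 → hit
4 → hit
6 → hit
8 → hit
4 → hit
6 → hit
4 → hit
6 → hit
2 → hit
6 → hit
Page faults: 6.

6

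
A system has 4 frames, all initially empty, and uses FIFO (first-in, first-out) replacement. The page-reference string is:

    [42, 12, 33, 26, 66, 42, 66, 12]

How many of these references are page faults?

42 -> miss, frames [42]
12 -> miss, frames [42, 12]
33 -> miss, frames [42, 12, 33]
26 -> miss, frames [42, 12, 33, 26]
66 -> miss, evict 42, frames [12, 33, 26, 66]
42 -> miss, evict 12, frames [33, 26, 66, 42]
66 -> hit
12 -> miss, evict 33, frames [26, 66, 42, 12]
Page faults: 7.

7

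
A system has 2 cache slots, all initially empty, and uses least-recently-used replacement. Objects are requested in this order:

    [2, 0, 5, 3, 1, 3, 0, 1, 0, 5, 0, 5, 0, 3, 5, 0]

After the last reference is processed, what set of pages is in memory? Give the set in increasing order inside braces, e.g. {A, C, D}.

{0, 5}

2 → fault, frames (2)
0 → fault, frames (2 0)
5 → fault, evict 2, frames (0 5)
3 → fault, evict 0, frames (5 3)
1 → fault, evict 5, frames (3 1)
3 → hit
0 → fault, evict 1, frames (3 0)
1 → fault, evict 3, frames (0 1)
0 → hit
5 → fault, evict 1, frames (0 5)
0 → hit
5 → hit
0 → hit
3 → fault, evict 5, frames (0 3)
5 → fault, evict 0, frames (3 5)
0 → fault, evict 3, frames (5 0)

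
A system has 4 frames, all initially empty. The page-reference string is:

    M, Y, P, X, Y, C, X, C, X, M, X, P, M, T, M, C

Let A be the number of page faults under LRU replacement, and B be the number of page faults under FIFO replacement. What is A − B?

Under LRU: F F F F . F . . . F . F . F . F → 9 faults.
Under FIFO: F F F F . F . . . F . . . F . . → 7 faults.
A − B = 9 − 7 = 2.

2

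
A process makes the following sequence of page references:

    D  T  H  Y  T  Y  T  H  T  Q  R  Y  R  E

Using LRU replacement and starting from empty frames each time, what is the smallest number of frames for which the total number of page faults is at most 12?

2

f=1: 14 faults
f=2: 10 faults
f=3: 8 faults
f=4: 8 faults
f=5: 7 faults
f=6: 7 faults
f=7: 7 faults
Smallest f with faults ≤ 12 is 2.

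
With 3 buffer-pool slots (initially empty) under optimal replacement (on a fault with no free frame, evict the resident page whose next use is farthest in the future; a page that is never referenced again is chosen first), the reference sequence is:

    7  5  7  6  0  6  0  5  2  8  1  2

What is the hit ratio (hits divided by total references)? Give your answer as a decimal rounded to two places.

0.42

7 → fault, frames (7)
5 → fault, frames (7 5)
7 → hit
6 → fault, frames (7 5 6)
0 → fault, evict 7, frames (5 6 0)
6 → hit
0 → hit
5 → hit
2 → fault, evict 0, frames (5 6 2)
8 → fault, evict 6, frames (5 2 8)
1 → fault, evict 8, frames (5 2 1)
2 → hit
Hits: 5 of 12 references → 5/12 = 0.4167.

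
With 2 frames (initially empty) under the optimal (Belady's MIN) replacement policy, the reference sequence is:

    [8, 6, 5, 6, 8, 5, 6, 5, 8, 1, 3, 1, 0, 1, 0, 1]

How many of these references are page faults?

8 → fault, frames (8)
6 → fault, frames (8 6)
5 → fault, evict 8, frames (6 5)
6 → hit
8 → fault, evict 6, frames (5 8)
5 → hit
6 → fault, evict 8, frames (5 6)
5 → hit
8 → fault, evict 6, frames (5 8)
1 → fault, evict 8, frames (5 1)
3 → fault, evict 5, frames (1 3)
1 → hit
0 → fault, evict 3, frames (1 0)
1 → hit
0 → hit
1 → hit
Page faults: 9.

9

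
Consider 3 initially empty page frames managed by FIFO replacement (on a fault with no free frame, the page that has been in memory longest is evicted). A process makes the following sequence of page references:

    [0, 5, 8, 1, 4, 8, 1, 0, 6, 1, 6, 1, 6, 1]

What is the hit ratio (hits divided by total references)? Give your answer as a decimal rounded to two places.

0 -> miss, frames [0]
5 -> miss, frames [0, 5]
8 -> miss, frames [0, 5, 8]
1 -> miss, evict 0, frames [5, 8, 1]
4 -> miss, evict 5, frames [8, 1, 4]
8 -> hit
1 -> hit
0 -> miss, evict 8, frames [1, 4, 0]
6 -> miss, evict 1, frames [4, 0, 6]
1 -> miss, evict 4, frames [0, 6, 1]
6 -> hit
1 -> hit
6 -> hit
1 -> hit
Hits: 6 of 14 references → 6/14 = 0.4286.

0.43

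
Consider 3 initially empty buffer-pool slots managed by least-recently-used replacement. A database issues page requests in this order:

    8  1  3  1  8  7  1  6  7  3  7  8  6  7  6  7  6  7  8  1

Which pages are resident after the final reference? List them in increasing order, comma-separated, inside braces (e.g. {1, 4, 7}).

8 -> miss, frames [8]
1 -> miss, frames [8, 1]
3 -> miss, frames [8, 1, 3]
1 -> hit
8 -> hit
7 -> miss, evict 3, frames [1, 8, 7]
1 -> hit
6 -> miss, evict 8, frames [7, 1, 6]
7 -> hit
3 -> miss, evict 1, frames [6, 7, 3]
7 -> hit
8 -> miss, evict 6, frames [3, 7, 8]
6 -> miss, evict 3, frames [7, 8, 6]
7 -> hit
6 -> hit
7 -> hit
6 -> hit
7 -> hit
8 -> hit
1 -> miss, evict 6, frames [7, 8, 1]

{1, 7, 8}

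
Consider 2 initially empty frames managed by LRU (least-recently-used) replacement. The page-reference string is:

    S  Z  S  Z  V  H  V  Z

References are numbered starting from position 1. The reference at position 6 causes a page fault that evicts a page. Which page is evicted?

Z

pos 1: S → miss, frames (S)
pos 2: Z → miss, frames (S Z)
pos 3: S → hit
pos 4: Z → hit
pos 5: V → miss, evict S, frames (Z V)
pos 6: H → miss, evict Z, frames (V H)
At position 6, page Z is evicted.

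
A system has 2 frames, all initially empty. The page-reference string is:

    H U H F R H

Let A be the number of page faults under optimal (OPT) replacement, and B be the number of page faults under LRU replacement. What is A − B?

-1

Under OPT: F F . F F . → 4 faults.
Under LRU: F F . F F F → 5 faults.
A − B = 4 − 5 = -1.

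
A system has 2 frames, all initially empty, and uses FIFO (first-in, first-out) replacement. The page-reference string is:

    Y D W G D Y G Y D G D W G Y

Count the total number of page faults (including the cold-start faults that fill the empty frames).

11

Y → miss, frames {Y}
D → miss, frames {Y,D}
W → miss, evict Y, frames {D,W}
G → miss, evict D, frames {W,G}
D → miss, evict W, frames {G,D}
Y → miss, evict G, frames {D,Y}
G → miss, evict D, frames {Y,G}
Y → hit
D → miss, evict Y, frames {G,D}
G → hit
D → hit
W → miss, evict G, frames {D,W}
G → miss, evict D, frames {W,G}
Y → miss, evict W, frames {G,Y}
Page faults: 11.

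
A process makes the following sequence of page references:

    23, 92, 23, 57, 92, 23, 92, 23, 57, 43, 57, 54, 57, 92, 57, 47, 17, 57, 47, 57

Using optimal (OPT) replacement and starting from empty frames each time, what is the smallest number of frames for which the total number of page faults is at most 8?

f=1: 20 faults
f=2: 11 faults
f=3: 7 faults
f=4: 7 faults
f=5: 7 faults
f=6: 7 faults
f=7: 7 faults
Smallest f with faults ≤ 8 is 3.

3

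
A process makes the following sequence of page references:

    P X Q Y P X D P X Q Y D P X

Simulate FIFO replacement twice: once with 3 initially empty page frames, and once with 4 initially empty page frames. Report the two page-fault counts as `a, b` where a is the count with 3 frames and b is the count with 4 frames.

3 frames: F F F F F F F . . F F . F F → 11 faults.
4 frames: F F F F . . F F F F F F F F → 12 faults.
12 > 11: adding a frame increased faults — Belady's anomaly.

11, 12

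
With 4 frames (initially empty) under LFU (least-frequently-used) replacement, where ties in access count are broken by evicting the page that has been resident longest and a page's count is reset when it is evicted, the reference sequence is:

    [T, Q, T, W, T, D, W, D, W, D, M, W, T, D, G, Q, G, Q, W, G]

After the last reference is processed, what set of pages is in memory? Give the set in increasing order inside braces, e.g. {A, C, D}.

T: fault, frames {T}
Q: fault, frames {T,Q}
T: hit
W: fault, frames {T,Q,W}
T: hit
D: fault, frames {T,Q,W,D}
W: hit
D: hit
W: hit
D: hit
M: fault, evict Q, frames {T,W,D,M}
W: hit
T: hit
D: hit
G: fault, evict M, frames {T,W,D,G}
Q: fault, evict G, frames {T,W,D,Q}
G: fault, evict Q, frames {T,W,D,G}
Q: fault, evict G, frames {T,W,D,Q}
W: hit
G: fault, evict Q, frames {T,W,D,G}

{D, G, T, W}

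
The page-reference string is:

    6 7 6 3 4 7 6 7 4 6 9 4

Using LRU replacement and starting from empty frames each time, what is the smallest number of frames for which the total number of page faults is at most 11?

2

f=1: 12 faults
f=2: 10 faults
f=3: 7 faults
f=4: 5 faults
f=5: 5 faults
Smallest f with faults ≤ 11 is 2.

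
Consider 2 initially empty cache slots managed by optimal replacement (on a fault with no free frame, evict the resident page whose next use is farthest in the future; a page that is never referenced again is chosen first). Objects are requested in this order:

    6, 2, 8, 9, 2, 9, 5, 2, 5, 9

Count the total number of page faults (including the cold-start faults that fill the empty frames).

6

6: fault, frames [6]
2: fault, frames [6, 2]
8: fault, evict 6, frames [2, 8]
9: fault, evict 8, frames [2, 9]
2: hit
9: hit
5: fault, evict 9, frames [2, 5]
2: hit
5: hit
9: fault, evict 5, frames [2, 9]
Page faults: 6.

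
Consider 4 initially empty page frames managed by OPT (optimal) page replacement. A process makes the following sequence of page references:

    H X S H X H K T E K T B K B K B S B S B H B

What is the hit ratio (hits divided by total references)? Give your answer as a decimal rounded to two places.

H -> fault, frames (H)
X -> fault, frames (H X)
S -> fault, frames (H X S)
H -> hit
X -> hit
H -> hit
K -> fault, frames (H X S K)
T -> fault, evict X, frames (H S K T)
E -> fault, evict H, frames (S K T E)
K -> hit
T -> hit
B -> fault, evict E, frames (S K T B)
K -> hit
B -> hit
K -> hit
B -> hit
S -> hit
B -> hit
S -> hit
B -> hit
H -> fault, evict T, frames (S K B H)
B -> hit
Hits: 14 of 22 references → 14/22 = 0.6364.

0.64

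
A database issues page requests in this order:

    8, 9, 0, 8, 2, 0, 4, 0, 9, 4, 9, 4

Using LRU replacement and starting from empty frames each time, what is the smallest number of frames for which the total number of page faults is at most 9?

2

f=1: 12 faults
f=2: 9 faults
f=3: 6 faults
f=4: 6 faults
f=5: 5 faults
Smallest f with faults ≤ 9 is 2.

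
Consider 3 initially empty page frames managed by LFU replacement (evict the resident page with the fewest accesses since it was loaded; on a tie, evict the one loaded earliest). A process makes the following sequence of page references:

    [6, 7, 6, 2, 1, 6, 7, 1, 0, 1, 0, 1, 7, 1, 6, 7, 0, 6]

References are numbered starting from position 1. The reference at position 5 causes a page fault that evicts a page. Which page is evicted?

7

pos 1: 6 → fault, frames [6]
pos 2: 7 → fault, frames [6, 7]
pos 3: 6 → hit
pos 4: 2 → fault, frames [6, 7, 2]
pos 5: 1 → fault, evict 7, frames [6, 2, 1]
At position 5, page 7 is evicted.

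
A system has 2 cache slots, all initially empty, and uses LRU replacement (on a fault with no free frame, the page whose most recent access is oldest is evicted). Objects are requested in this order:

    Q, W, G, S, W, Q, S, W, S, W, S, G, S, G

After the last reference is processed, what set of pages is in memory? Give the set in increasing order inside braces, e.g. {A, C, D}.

{G, S}

Q -> miss, frames (Q)
W -> miss, frames (Q W)
G -> miss, evict Q, frames (W G)
S -> miss, evict W, frames (G S)
W -> miss, evict G, frames (S W)
Q -> miss, evict S, frames (W Q)
S -> miss, evict W, frames (Q S)
W -> miss, evict Q, frames (S W)
S -> hit
W -> hit
S -> hit
G -> miss, evict W, frames (S G)
S -> hit
G -> hit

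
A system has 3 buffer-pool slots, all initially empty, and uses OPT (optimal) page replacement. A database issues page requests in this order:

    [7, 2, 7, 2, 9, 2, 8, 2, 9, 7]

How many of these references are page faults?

5

7 → fault, frames (7)
2 → fault, frames (7 2)
7 → hit
2 → hit
9 → fault, frames (7 2 9)
2 → hit
8 → fault, evict 7, frames (2 9 8)
2 → hit
9 → hit
7 → fault, evict 8, frames (2 9 7)
Page faults: 5.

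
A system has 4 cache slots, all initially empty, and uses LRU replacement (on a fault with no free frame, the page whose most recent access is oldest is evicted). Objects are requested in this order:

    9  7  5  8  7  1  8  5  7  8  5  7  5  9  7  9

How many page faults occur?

6

9: fault, frames [9]
7: fault, frames [9, 7]
5: fault, frames [9, 7, 5]
8: fault, frames [9, 7, 5, 8]
7: hit
1: fault, evict 9, frames [5, 8, 7, 1]
8: hit
5: hit
7: hit
8: hit
5: hit
7: hit
5: hit
9: fault, evict 1, frames [8, 7, 5, 9]
7: hit
9: hit
Page faults: 6.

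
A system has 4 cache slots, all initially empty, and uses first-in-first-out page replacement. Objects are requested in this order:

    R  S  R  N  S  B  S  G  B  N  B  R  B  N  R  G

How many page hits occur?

10

R: fault, frames [R]
S: fault, frames [R, S]
R: hit
N: fault, frames [R, S, N]
S: hit
B: fault, frames [R, S, N, B]
S: hit
G: fault, evict R, frames [S, N, B, G]
B: hit
N: hit
B: hit
R: fault, evict S, frames [N, B, G, R]
B: hit
N: hit
R: hit
G: hit
Hits: 10.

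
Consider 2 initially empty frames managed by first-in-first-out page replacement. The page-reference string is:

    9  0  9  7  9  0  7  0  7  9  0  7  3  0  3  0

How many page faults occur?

11

9: fault, frames (9)
0: fault, frames (9 0)
9: hit
7: fault, evict 9, frames (0 7)
9: fault, evict 0, frames (7 9)
0: fault, evict 7, frames (9 0)
7: fault, evict 9, frames (0 7)
0: hit
7: hit
9: fault, evict 0, frames (7 9)
0: fault, evict 7, frames (9 0)
7: fault, evict 9, frames (0 7)
3: fault, evict 0, frames (7 3)
0: fault, evict 7, frames (3 0)
3: hit
0: hit
Page faults: 11.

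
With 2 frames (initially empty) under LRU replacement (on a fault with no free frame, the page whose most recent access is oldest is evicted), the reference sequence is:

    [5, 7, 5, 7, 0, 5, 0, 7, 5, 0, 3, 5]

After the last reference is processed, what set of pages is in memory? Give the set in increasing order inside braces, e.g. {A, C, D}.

{3, 5}

5 → fault, frames [5]
7 → fault, frames [5, 7]
5 → hit
7 → hit
0 → fault, evict 5, frames [7, 0]
5 → fault, evict 7, frames [0, 5]
0 → hit
7 → fault, evict 5, frames [0, 7]
5 → fault, evict 0, frames [7, 5]
0 → fault, evict 7, frames [5, 0]
3 → fault, evict 5, frames [0, 3]
5 → fault, evict 0, frames [3, 5]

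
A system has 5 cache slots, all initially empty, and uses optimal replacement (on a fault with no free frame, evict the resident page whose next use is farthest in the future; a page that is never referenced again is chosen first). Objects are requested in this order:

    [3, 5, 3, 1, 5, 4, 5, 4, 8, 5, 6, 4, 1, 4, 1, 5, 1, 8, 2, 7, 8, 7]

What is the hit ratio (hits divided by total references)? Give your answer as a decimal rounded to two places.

3 → miss, frames (3)
5 → miss, frames (3 5)
3 → hit
1 → miss, frames (3 5 1)
5 → hit
4 → miss, frames (3 5 1 4)
5 → hit
4 → hit
8 → miss, frames (3 5 1 4 8)
5 → hit
6 → miss, evict 3, frames (5 1 4 8 6)
4 → hit
1 → hit
4 → hit
1 → hit
5 → hit
1 → hit
8 → hit
2 → miss, evict 6, frames (5 1 4 8 2)
7 → miss, evict 2, frames (5 1 4 8 7)
8 → hit
7 → hit
Hits: 14 of 22 references → 14/22 = 0.6364.

0.64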